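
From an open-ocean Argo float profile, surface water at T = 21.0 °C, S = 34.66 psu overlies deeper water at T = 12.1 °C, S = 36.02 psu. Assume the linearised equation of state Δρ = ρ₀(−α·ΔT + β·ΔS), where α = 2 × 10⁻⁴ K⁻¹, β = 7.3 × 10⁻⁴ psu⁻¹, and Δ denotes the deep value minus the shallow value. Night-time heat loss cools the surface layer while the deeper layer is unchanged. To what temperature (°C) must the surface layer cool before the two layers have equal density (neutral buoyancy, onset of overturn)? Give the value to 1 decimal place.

7.1 °C

Neutral buoyancy requires Δρ = 0, i.e. −α(T_deep − T_surf′) + β(S_deep − S_surf) = 0.
T_surf′ = T_deep − (β/α)·ΔS = 12.1 − (7.3 × 10⁻⁴/2 × 10⁻⁴)·(+1.36) = 7.136 °C.
Cooling required: 21.0 − (7.136) = 13.864 °C.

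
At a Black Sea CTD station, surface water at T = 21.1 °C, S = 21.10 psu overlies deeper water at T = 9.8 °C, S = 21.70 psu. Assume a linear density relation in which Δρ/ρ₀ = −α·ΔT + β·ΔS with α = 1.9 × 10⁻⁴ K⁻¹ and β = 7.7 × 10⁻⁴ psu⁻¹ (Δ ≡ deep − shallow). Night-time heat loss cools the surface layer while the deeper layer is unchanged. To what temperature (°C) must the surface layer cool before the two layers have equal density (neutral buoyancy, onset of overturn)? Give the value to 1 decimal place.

7.4 °C

Neutral buoyancy requires Δρ = 0, i.e. −α(T_deep − T_surf′) + β(S_deep − S_surf) = 0.
T_surf′ = T_deep − (β/α)·ΔS = 9.8 − (7.7 × 10⁻⁴/1.9 × 10⁻⁴)·(+0.60) = 7.368 °C.
Cooling required: 21.1 − (7.368) = 13.732 °C.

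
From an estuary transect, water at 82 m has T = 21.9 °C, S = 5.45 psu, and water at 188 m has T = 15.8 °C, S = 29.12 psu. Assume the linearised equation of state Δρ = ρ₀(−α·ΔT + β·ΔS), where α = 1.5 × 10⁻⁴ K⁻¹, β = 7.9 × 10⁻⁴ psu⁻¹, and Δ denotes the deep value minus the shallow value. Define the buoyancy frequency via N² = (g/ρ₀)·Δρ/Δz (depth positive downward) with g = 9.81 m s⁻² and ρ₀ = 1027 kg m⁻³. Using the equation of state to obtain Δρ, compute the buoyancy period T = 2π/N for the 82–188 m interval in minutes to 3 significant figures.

2.46 min

ΔT = -6.1 K, ΔS = +23.67 psu (deep − shallow).
Δρ/ρ₀ = −αΔT + βΔS = 9.15 × 10⁻⁴ + 0.0186993 = 0.0196143, so Δρ ≈ 20.14 kg m⁻³.
N² = (g/ρ₀)·Δρ/Δz = g·(Δρ/ρ₀)/Δz = 9.81 × 0.0196143 / 106 = 1.8152 × 10⁻³ s⁻².
N = √(1.8152 × 10⁻³) = 0.042605 rad s⁻¹ → T = 2π/N = 147.48 s = 2.4580 min ≈ 2.46 min.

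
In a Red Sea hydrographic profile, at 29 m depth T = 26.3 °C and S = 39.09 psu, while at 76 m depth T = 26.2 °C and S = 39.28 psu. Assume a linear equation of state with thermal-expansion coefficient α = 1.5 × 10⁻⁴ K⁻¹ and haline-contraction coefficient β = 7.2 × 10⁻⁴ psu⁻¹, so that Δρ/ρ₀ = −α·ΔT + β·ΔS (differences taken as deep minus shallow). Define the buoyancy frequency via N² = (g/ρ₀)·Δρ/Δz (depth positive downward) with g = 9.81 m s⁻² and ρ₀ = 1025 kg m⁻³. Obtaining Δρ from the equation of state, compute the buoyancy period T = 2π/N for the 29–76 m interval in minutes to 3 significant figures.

ΔT = -0.1 K, ΔS = +0.19 psu (deep − shallow).
Δρ/ρ₀ = −αΔT + βΔS = 1.50 × 10⁻⁵ + 1.368 × 10⁻⁴ = 1.518 × 10⁻⁴, so Δρ ≈ 0.1556 kg m⁻³.
N² = (g/ρ₀)·Δρ/Δz = g·(Δρ/ρ₀)/Δz = 9.81 × 1.518 × 10⁻⁴ / 47 = 3.1684 × 10⁻⁵ s⁻².
N = √(3.1684 × 10⁻⁵) = 5.6289 × 10⁻³ rad s⁻¹ → T = 2π/N = 1.1162 × 10³ s = 18.603 min ≈ 18.6 min.

18.6 min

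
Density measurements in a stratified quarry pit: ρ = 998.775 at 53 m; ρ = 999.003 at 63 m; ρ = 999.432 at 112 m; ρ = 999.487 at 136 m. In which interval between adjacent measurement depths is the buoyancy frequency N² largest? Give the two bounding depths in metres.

Compute the density gradient over each adjacent pair:
  53–63 m: Δρ/Δz = 0.228/10 = 0.023 kg m⁻⁴
  63–112 m: Δρ/Δz = 0.429/49 = 8.8 × 10⁻³ kg m⁻⁴
  112–136 m: Δρ/Δz = 0.055/24 = 2.3 × 10⁻³ kg m⁻⁴
The largest gradient is in the 53–63 m interval — the pycnocline.

53–63 m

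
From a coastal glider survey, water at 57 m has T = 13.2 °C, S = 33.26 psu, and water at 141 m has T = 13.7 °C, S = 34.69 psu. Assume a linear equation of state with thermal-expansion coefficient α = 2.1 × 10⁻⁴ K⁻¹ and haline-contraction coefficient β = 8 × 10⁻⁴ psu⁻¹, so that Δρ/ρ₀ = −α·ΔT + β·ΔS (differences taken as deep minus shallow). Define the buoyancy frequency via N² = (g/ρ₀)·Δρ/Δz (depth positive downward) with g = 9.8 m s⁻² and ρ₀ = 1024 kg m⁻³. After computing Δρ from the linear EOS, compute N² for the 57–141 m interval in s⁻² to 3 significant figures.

1.21 × 10⁻⁴ s⁻²

ΔT = +0.5 K, ΔS = +1.43 psu (deep − shallow).
Δρ/ρ₀ = −αΔT + βΔS = -1.05 × 10⁻⁴ + 1.144 × 10⁻³ = 1.039 × 10⁻³, so Δρ ≈ 1.064 kg m⁻³.
N² = (g/ρ₀)·Δρ/Δz = g·(Δρ/ρ₀)/Δz = 9.8 × 1.039 × 10⁻³ / 84 = 1.2122 × 10⁻⁴ s⁻² ≈ 1.21 × 10⁻⁴ s⁻².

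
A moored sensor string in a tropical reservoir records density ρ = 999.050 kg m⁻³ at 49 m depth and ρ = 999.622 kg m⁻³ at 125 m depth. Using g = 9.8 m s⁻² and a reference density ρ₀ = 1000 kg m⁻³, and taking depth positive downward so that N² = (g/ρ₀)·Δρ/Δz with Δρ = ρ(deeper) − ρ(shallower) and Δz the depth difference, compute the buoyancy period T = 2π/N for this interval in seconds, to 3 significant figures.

732 s

Δρ = 999.622 − 999.050 = 0.572 kg m⁻³ over Δz = 125 − 49 = 76 m.
N² = (9.8/1000) × (0.572/76) = 7.3758 × 10⁻⁵ s⁻².
N = √(7.3758 × 10⁻⁵) = 8.5882 × 10⁻³ rad s⁻¹, so T = 2π/N = 731.61 s ≈ 732 s.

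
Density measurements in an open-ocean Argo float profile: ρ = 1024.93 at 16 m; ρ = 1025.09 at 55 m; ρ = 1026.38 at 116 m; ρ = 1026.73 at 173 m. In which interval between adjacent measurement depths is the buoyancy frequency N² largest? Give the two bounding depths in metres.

55–116 m

Compute the density gradient over each adjacent pair:
  16–55 m: Δρ/Δz = 0.16/39 = 4.1 × 10⁻³ kg m⁻⁴
  55–116 m: Δρ/Δz = 1.29/61 = 0.021 kg m⁻⁴
  116–173 m: Δρ/Δz = 0.35/57 = 6.1 × 10⁻³ kg m⁻⁴
The largest gradient is in the 55–116 m interval — the pycnocline.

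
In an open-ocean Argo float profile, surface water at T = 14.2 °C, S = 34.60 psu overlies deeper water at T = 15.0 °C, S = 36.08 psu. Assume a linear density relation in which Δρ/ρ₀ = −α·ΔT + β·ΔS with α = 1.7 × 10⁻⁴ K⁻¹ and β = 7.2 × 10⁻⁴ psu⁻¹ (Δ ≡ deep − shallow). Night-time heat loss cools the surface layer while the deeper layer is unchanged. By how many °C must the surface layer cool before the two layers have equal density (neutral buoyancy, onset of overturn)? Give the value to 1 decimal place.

Neutral buoyancy requires Δρ = 0, i.e. −α(T_deep − T_surf′) + β(S_deep − S_surf) = 0.
T_surf′ = T_deep − (β/α)·ΔS = 15.0 − (7.2 × 10⁻⁴/1.7 × 10⁻⁴)·(+1.48) = 8.732 °C.
Cooling required: 14.2 − (8.732) = 5.468 °C.

5.5 °C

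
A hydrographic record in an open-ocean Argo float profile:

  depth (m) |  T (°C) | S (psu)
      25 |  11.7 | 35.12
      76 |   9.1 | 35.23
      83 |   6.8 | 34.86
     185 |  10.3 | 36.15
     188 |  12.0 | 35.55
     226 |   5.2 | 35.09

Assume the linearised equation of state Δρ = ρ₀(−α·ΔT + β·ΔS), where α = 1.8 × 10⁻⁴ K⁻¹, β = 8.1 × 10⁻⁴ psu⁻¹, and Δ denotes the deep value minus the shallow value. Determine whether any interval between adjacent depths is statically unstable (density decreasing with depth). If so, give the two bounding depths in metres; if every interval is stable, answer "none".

185–188 m

Evaluate Δρ/ρ₀ = −αΔT + βΔS across each adjacent pair:
  25–76 m: −αΔT+βΔS = −(1.8 × 10⁻⁴)(-2.6)+(8.1 × 10⁻⁴)(+0.11) = 5.6 × 10⁻⁴ → stable
  76–83 m: −αΔT+βΔS = −(1.8 × 10⁻⁴)(-2.3)+(8.1 × 10⁻⁴)(-0.37) = 1.1 × 10⁻⁴ → stable
  83–185 m: −αΔT+βΔS = −(1.8 × 10⁻⁴)(+3.5)+(8.1 × 10⁻⁴)(+1.29) = 4.1 × 10⁻⁴ → stable
  185–188 m: −αΔT+βΔS = −(1.8 × 10⁻⁴)(+1.7)+(8.1 × 10⁻⁴)(-0.60) = -7.9 × 10⁻⁴ → UNSTABLE
  188–226 m: −αΔT+βΔS = −(1.8 × 10⁻⁴)(-6.8)+(8.1 × 10⁻⁴)(-0.46) = 8.5 × 10⁻⁴ → stable
The 185–188 m interval has Δρ < 0: lighter water underlies denser water.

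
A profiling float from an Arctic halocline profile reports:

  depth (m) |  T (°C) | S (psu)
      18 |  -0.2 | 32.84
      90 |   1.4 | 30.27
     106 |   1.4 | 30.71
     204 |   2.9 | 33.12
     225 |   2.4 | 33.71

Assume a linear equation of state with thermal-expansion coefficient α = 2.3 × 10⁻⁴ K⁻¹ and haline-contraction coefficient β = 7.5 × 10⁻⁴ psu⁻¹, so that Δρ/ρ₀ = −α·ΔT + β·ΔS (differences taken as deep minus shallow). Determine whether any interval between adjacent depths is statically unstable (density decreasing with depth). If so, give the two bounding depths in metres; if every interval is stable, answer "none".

Evaluate Δρ/ρ₀ = −αΔT + βΔS across each adjacent pair:
  18–90 m: −αΔT+βΔS = −(2.3 × 10⁻⁴)(+1.6)+(7.5 × 10⁻⁴)(-2.57) = -2.3 × 10⁻³ → UNSTABLE
  90–106 m: −αΔT+βΔS = −(2.3 × 10⁻⁴)(+0.0)+(7.5 × 10⁻⁴)(+0.44) = 3.3 × 10⁻⁴ → stable
  106–204 m: −αΔT+βΔS = −(2.3 × 10⁻⁴)(+1.5)+(7.5 × 10⁻⁴)(+2.41) = 1.5 × 10⁻³ → stable
  204–225 m: −αΔT+βΔS = −(2.3 × 10⁻⁴)(-0.5)+(7.5 × 10⁻⁴)(+0.59) = 5.6 × 10⁻⁴ → stable
The 18–90 m interval has Δρ < 0: lighter water underlies denser water.

18–90 m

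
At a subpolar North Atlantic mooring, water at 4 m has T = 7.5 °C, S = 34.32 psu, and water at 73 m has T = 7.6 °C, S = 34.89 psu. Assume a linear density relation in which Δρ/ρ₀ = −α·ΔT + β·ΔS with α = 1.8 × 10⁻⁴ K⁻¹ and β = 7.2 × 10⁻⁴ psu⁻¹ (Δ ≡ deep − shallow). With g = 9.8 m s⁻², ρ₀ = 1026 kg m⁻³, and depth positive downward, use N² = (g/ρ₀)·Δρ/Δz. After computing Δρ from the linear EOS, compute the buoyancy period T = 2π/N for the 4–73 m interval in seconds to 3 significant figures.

842 s

ΔT = +0.1 K, ΔS = +0.57 psu (deep − shallow).
Δρ/ρ₀ = −αΔT + βΔS = -1.80 × 10⁻⁵ + 4.104 × 10⁻⁴ = 3.924 × 10⁻⁴, so Δρ ≈ 0.4026 kg m⁻³.
N² = (g/ρ₀)·Δρ/Δz = g·(Δρ/ρ₀)/Δz = 9.8 × 3.924 × 10⁻⁴ / 69 = 5.5732 × 10⁻⁵ s⁻².
N = √(5.5732 × 10⁻⁵) = 7.4654 × 10⁻³ rad s⁻¹ → T = 2π/N = 841.64 s ≈ 842 s.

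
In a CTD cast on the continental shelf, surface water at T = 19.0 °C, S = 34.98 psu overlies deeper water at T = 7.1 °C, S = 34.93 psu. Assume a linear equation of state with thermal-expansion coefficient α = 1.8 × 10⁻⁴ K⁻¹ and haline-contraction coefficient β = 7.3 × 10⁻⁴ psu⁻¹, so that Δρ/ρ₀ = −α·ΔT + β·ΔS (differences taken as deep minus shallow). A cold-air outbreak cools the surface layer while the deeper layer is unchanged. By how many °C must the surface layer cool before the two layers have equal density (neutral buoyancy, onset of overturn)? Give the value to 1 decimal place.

11.7 °C

Neutral buoyancy requires Δρ = 0, i.e. −α(T_deep − T_surf′) + β(S_deep − S_surf) = 0.
T_surf′ = T_deep − (β/α)·ΔS = 7.1 − (7.3 × 10⁻⁴/1.8 × 10⁻⁴)·(-0.05) = 7.303 °C.
Cooling required: 19.0 − (7.303) = 11.697 °C.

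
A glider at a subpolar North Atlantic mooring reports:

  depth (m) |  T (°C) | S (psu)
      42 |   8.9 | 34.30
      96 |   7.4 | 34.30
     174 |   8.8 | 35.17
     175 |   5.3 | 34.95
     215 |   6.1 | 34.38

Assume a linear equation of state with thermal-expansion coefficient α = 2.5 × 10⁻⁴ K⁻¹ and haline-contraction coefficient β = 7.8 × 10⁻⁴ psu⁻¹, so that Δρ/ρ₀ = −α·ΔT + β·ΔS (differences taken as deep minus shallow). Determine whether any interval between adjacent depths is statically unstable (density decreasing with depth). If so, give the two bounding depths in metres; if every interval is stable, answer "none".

Evaluate Δρ/ρ₀ = −αΔT + βΔS across each adjacent pair:
  42–96 m: −αΔT+βΔS = −(2.5 × 10⁻⁴)(-1.5)+(7.8 × 10⁻⁴)(+0.00) = 3.8 × 10⁻⁴ → stable
  96–174 m: −αΔT+βΔS = −(2.5 × 10⁻⁴)(+1.4)+(7.8 × 10⁻⁴)(+0.87) = 3.3 × 10⁻⁴ → stable
  174–175 m: −αΔT+βΔS = −(2.5 × 10⁻⁴)(-3.5)+(7.8 × 10⁻⁴)(-0.22) = 7.0 × 10⁻⁴ → stable
  175–215 m: −αΔT+βΔS = −(2.5 × 10⁻⁴)(+0.8)+(7.8 × 10⁻⁴)(-0.57) = -6.4 × 10⁻⁴ → UNSTABLE
The 175–215 m interval has Δρ < 0: lighter water underlies denser water.

175–215 m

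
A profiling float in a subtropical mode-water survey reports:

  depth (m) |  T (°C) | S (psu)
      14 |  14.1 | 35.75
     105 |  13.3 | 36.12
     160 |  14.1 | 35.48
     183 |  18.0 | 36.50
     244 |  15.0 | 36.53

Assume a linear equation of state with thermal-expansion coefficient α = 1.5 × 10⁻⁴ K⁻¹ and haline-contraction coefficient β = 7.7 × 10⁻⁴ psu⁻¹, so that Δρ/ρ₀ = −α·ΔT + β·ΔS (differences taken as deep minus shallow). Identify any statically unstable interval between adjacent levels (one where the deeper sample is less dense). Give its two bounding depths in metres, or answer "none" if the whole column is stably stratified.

Evaluate Δρ/ρ₀ = −αΔT + βΔS across each adjacent pair:
  14–105 m: −αΔT+βΔS = −(1.5 × 10⁻⁴)(-0.8)+(7.7 × 10⁻⁴)(+0.37) = 4.0 × 10⁻⁴ → stable
  105–160 m: −αΔT+βΔS = −(1.5 × 10⁻⁴)(+0.8)+(7.7 × 10⁻⁴)(-0.64) = -6.1 × 10⁻⁴ → UNSTABLE
  160–183 m: −αΔT+βΔS = −(1.5 × 10⁻⁴)(+3.9)+(7.7 × 10⁻⁴)(+1.02) = 2.0 × 10⁻⁴ → stable
  183–244 m: −αΔT+βΔS = −(1.5 × 10⁻⁴)(-3.0)+(7.7 × 10⁻⁴)(+0.03) = 4.7 × 10⁻⁴ → stable
The 105–160 m interval has Δρ < 0: lighter water underlies denser water.

105–160 m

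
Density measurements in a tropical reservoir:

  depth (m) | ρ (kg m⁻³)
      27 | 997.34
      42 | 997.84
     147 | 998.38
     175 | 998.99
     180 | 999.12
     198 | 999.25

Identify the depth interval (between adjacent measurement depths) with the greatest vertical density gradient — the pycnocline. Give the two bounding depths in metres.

27–42 m

Compute the density gradient over each adjacent pair:
  27–42 m: Δρ/Δz = 0.50/15 = 0.033 kg m⁻⁴
  42–147 m: Δρ/Δz = 0.54/105 = 5.1 × 10⁻³ kg m⁻⁴
  147–175 m: Δρ/Δz = 0.61/28 = 0.022 kg m⁻⁴
  175–180 m: Δρ/Δz = 0.13/5 = 0.026 kg m⁻⁴
  180–198 m: Δρ/Δz = 0.13/18 = 7.2 × 10⁻³ kg m⁻⁴
The largest gradient is in the 27–42 m interval — the pycnocline.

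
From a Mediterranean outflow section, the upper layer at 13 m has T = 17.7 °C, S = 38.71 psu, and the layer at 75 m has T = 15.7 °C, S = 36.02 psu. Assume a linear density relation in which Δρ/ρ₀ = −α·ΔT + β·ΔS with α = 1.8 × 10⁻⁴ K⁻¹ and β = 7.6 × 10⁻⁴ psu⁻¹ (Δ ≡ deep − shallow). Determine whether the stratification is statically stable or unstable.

unstable

ΔT = 15.7 − 17.7 = -2.0 K and ΔS = 36.02 − 38.71 = -2.69 psu (deep − shallow).
−αΔT = 3.60 × 10⁻⁴; βΔS = -2.0444 × 10⁻³; sum Δρ/ρ₀ = -1.6844 × 10⁻³.
Δρ/ρ₀ < 0, so Δρ < 0: deeper water is lighter → statically unstable; the column would overturn.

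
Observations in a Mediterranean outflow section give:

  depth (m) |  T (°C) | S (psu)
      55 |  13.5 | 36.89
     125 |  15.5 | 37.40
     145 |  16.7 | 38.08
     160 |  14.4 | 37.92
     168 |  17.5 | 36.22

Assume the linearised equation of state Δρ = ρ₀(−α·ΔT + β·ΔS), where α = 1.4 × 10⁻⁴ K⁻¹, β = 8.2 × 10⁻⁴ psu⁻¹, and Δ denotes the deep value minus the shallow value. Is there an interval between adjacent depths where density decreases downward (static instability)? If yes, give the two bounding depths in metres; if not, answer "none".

160–168 m

Evaluate Δρ/ρ₀ = −αΔT + βΔS across each adjacent pair:
  55–125 m: −αΔT+βΔS = −(1.4 × 10⁻⁴)(+2.0)+(8.2 × 10⁻⁴)(+0.51) = 1.4 × 10⁻⁴ → stable
  125–145 m: −αΔT+βΔS = −(1.4 × 10⁻⁴)(+1.2)+(8.2 × 10⁻⁴)(+0.68) = 3.9 × 10⁻⁴ → stable
  145–160 m: −αΔT+βΔS = −(1.4 × 10⁻⁴)(-2.3)+(8.2 × 10⁻⁴)(-0.16) = 1.9 × 10⁻⁴ → stable
  160–168 m: −αΔT+βΔS = −(1.4 × 10⁻⁴)(+3.1)+(8.2 × 10⁻⁴)(-1.70) = -1.8 × 10⁻³ → UNSTABLE
The 160–168 m interval has Δρ < 0: lighter water underlies denser water.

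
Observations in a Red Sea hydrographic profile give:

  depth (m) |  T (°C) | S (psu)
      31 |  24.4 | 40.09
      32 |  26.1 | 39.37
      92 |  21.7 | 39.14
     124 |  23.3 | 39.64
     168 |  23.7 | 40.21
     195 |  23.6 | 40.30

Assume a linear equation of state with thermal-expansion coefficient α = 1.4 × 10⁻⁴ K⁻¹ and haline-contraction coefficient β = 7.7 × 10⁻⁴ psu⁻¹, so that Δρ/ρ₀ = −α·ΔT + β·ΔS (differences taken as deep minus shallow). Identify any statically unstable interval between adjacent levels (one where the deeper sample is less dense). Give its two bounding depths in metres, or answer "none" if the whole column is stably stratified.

Evaluate Δρ/ρ₀ = −αΔT + βΔS across each adjacent pair:
  31–32 m: −αΔT+βΔS = −(1.4 × 10⁻⁴)(+1.7)+(7.7 × 10⁻⁴)(-0.72) = -7.9 × 10⁻⁴ → UNSTABLE
  32–92 m: −αΔT+βΔS = −(1.4 × 10⁻⁴)(-4.4)+(7.7 × 10⁻⁴)(-0.23) = 4.4 × 10⁻⁴ → stable
  92–124 m: −αΔT+βΔS = −(1.4 × 10⁻⁴)(+1.6)+(7.7 × 10⁻⁴)(+0.50) = 1.6 × 10⁻⁴ → stable
  124–168 m: −αΔT+βΔS = −(1.4 × 10⁻⁴)(+0.4)+(7.7 × 10⁻⁴)(+0.57) = 3.8 × 10⁻⁴ → stable
  168–195 m: −αΔT+βΔS = −(1.4 × 10⁻⁴)(-0.1)+(7.7 × 10⁻⁴)(+0.09) = 8.3 × 10⁻⁵ → stable
The 31–32 m interval has Δρ < 0: lighter water underlies denser water.

31–32 m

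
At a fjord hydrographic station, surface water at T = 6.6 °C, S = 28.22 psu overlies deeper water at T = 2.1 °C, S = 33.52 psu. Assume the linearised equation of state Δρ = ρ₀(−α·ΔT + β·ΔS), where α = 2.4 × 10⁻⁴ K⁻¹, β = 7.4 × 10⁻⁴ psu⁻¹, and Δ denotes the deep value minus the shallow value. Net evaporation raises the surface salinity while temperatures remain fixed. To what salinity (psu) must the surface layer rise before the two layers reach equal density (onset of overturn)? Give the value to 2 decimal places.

Neutral buoyancy requires −α(T_deep − T_surf) + β(S_deep − S_surf′) = 0.
S_surf′ = S_deep − (α/β)·ΔT = 33.52 − (2.4 × 10⁻⁴/7.4 × 10⁻⁴)·(-4.5) = 34.9795 psu.
Increase required: 34.9795 − 28.22 = 6.7595 psu.

34.98 psu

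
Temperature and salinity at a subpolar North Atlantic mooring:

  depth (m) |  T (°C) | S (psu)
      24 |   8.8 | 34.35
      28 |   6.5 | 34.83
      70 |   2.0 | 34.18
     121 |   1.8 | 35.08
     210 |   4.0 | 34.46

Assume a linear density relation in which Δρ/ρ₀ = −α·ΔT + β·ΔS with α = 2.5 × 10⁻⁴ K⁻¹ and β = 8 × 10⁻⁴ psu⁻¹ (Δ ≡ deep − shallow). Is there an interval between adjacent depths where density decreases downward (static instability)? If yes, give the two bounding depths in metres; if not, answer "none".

Evaluate Δρ/ρ₀ = −αΔT + βΔS across each adjacent pair:
  24–28 m: −αΔT+βΔS = −(2.5 × 10⁻⁴)(-2.3)+(8 × 10⁻⁴)(+0.48) = 9.6 × 10⁻⁴ → stable
  28–70 m: −αΔT+βΔS = −(2.5 × 10⁻⁴)(-4.5)+(8 × 10⁻⁴)(-0.65) = 6.1 × 10⁻⁴ → stable
  70–121 m: −αΔT+βΔS = −(2.5 × 10⁻⁴)(-0.2)+(8 × 10⁻⁴)(+0.90) = 7.7 × 10⁻⁴ → stable
  121–210 m: −αΔT+βΔS = −(2.5 × 10⁻⁴)(+2.2)+(8 × 10⁻⁴)(-0.62) = -1.0 × 10⁻³ → UNSTABLE
The 121–210 m interval has Δρ < 0: lighter water underlies denser water.

121–210 m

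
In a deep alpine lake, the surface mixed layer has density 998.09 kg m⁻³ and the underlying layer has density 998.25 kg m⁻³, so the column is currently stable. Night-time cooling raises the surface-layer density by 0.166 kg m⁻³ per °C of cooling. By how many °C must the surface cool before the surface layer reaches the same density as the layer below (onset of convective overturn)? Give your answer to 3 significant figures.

0.964 °C

Density deficit of the surface layer: 998.25 − 998.09 = 0.16 kg m⁻³.
Required change = 0.16 / 0.166 = 0.964 °C.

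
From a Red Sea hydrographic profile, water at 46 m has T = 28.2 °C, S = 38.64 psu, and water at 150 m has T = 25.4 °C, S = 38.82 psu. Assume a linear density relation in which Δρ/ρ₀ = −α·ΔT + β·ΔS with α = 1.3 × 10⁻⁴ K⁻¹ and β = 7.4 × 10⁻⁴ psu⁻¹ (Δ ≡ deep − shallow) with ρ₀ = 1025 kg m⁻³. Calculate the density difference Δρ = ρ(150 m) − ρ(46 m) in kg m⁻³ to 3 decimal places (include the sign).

ΔT = -2.8 K, ΔS = +0.18 psu (deep − shallow).
Δρ/ρ₀ = −(1.3 × 10⁻⁴)(-2.8) + (7.4 × 10⁻⁴)(+0.18) = 4.972 × 10⁻⁴.
Δρ = 1025 × (4.972 × 10⁻⁴) = +0.510 kg m⁻³.
Positive Δρ: denser below, stable.

+0.510 kg m⁻³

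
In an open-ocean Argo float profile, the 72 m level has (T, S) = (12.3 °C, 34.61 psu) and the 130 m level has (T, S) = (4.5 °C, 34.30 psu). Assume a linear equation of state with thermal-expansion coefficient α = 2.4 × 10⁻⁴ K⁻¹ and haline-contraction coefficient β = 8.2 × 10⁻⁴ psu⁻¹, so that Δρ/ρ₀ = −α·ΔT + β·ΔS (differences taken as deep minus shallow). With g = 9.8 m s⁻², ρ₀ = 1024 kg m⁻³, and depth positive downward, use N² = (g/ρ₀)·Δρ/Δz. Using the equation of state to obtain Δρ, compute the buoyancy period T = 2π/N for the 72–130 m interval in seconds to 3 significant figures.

380 s

ΔT = -7.8 K, ΔS = -0.31 psu (deep − shallow).
Δρ/ρ₀ = −αΔT + βΔS = 1.872 × 10⁻³ − 2.542 × 10⁻⁴ = 1.6178 × 10⁻³, so Δρ ≈ 1.657 kg m⁻³.
N² = (g/ρ₀)·Δρ/Δz = g·(Δρ/ρ₀)/Δz = 9.8 × 1.6178 × 10⁻³ / 58 = 2.7335 × 10⁻⁴ s⁻².
N = √(2.7335 × 10⁻⁴) = 0.016533 rad s⁻¹ → T = 2π/N = 380.04 s ≈ 380 s.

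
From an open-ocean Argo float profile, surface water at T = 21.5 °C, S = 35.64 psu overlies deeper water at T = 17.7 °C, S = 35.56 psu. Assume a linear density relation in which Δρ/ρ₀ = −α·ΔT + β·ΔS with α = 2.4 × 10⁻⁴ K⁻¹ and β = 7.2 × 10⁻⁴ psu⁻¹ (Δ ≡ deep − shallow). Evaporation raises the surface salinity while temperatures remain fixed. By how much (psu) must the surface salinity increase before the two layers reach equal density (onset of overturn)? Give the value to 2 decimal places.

Neutral buoyancy requires −α(T_deep − T_surf) + β(S_deep − S_surf′) = 0.
S_surf′ = S_deep − (α/β)·ΔT = 35.56 − (2.4 × 10⁻⁴/7.2 × 10⁻⁴)·(-3.8) = 36.8267 psu.
Increase required: 36.8267 − 35.64 = 1.1867 psu.

1.19 psu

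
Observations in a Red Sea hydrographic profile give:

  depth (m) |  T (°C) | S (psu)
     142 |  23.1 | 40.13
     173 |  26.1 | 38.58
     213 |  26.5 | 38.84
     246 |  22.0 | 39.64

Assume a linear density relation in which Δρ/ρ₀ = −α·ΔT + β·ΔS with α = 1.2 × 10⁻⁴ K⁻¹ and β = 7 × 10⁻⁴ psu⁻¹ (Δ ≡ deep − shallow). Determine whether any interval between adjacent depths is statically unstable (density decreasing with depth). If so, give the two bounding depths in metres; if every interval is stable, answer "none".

Evaluate Δρ/ρ₀ = −αΔT + βΔS across each adjacent pair:
  142–173 m: −αΔT+βΔS = −(1.2 × 10⁻⁴)(+3.0)+(7 × 10⁻⁴)(-1.55) = -1.4 × 10⁻³ → UNSTABLE
  173–213 m: −αΔT+βΔS = −(1.2 × 10⁻⁴)(+0.4)+(7 × 10⁻⁴)(+0.26) = 1.3 × 10⁻⁴ → stable
  213–246 m: −αΔT+βΔS = −(1.2 × 10⁻⁴)(-4.5)+(7 × 10⁻⁴)(+0.80) = 1.1 × 10⁻³ → stable
The 142–173 m interval has Δρ < 0: lighter water underlies denser water.

142–173 m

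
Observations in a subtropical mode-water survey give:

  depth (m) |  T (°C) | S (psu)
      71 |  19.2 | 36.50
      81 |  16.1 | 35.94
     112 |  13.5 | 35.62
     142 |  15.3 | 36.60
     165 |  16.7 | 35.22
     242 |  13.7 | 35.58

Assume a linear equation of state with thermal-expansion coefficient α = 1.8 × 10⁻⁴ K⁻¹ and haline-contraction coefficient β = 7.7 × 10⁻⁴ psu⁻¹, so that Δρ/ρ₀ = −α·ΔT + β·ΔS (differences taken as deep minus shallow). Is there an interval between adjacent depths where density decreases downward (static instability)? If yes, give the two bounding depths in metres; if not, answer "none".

142–165 m

Evaluate Δρ/ρ₀ = −αΔT + βΔS across each adjacent pair:
  71–81 m: −αΔT+βΔS = −(1.8 × 10⁻⁴)(-3.1)+(7.7 × 10⁻⁴)(-0.56) = 1.3 × 10⁻⁴ → stable
  81–112 m: −αΔT+βΔS = −(1.8 × 10⁻⁴)(-2.6)+(7.7 × 10⁻⁴)(-0.32) = 2.2 × 10⁻⁴ → stable
  112–142 m: −αΔT+βΔS = −(1.8 × 10⁻⁴)(+1.8)+(7.7 × 10⁻⁴)(+0.98) = 4.3 × 10⁻⁴ → stable
  142–165 m: −αΔT+βΔS = −(1.8 × 10⁻⁴)(+1.4)+(7.7 × 10⁻⁴)(-1.38) = -1.3 × 10⁻³ → UNSTABLE
  165–242 m: −αΔT+βΔS = −(1.8 × 10⁻⁴)(-3.0)+(7.7 × 10⁻⁴)(+0.36) = 8.2 × 10⁻⁴ → stable
The 142–165 m interval has Δρ < 0: lighter water underlies denser water.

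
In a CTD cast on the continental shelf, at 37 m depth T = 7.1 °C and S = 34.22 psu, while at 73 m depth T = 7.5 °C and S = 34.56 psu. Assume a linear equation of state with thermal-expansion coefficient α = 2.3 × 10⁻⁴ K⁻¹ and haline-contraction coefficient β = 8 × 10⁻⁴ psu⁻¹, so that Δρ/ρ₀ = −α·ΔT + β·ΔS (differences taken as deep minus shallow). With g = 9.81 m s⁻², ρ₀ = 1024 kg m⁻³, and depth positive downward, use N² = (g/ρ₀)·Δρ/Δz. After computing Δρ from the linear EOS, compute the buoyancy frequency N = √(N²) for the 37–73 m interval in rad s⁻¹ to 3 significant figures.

ΔT = +0.4 K, ΔS = +0.34 psu (deep − shallow).
Δρ/ρ₀ = −αΔT + βΔS = -9.20 × 10⁻⁵ + 2.72 × 10⁻⁴ = 1.80 × 10⁻⁴, so Δρ ≈ 0.1843 kg m⁻³.
N² = (g/ρ₀)·Δρ/Δz = g·(Δρ/ρ₀)/Δz = 9.81 × 1.80 × 10⁻⁴ / 36 = 4.9050 × 10⁻⁵ s⁻².
N = √(4.9050 × 10⁻⁵) = 7.0036 × 10⁻³ rad s⁻¹ ≈ 7.00 × 10⁻³ rad s⁻¹.

7.00 × 10⁻³ rad s⁻¹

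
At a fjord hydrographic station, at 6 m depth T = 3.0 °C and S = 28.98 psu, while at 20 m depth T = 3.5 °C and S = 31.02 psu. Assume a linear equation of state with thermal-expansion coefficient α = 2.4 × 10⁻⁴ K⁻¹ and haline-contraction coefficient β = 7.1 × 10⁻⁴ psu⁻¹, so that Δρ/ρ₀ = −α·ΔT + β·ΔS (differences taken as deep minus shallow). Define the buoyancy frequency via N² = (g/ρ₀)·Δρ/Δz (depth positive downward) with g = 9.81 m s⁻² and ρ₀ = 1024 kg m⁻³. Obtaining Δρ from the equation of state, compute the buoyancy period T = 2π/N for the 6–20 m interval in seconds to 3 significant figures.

ΔT = +0.5 K, ΔS = +2.04 psu (deep − shallow).
Δρ/ρ₀ = −αΔT + βΔS = -1.20 × 10⁻⁴ + 1.4484 × 10⁻³ = 1.3284 × 10⁻³, so Δρ ≈ 1.360 kg m⁻³.
N² = (g/ρ₀)·Δρ/Δz = g·(Δρ/ρ₀)/Δz = 9.81 × 1.3284 × 10⁻³ / 14 = 9.3083 × 10⁻⁴ s⁻².
N = √(9.3083 × 10⁻⁴) = 0.030510 rad s⁻¹ → T = 2π/N = 205.94 s ≈ 206 s.

206 s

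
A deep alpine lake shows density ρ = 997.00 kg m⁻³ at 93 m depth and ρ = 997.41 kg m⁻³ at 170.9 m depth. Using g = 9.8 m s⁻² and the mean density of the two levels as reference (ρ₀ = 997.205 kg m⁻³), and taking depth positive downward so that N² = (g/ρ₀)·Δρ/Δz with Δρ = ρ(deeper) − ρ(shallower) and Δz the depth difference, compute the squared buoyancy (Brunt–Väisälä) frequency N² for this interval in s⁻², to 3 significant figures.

Δρ = 997.41 − 997.00 = 0.41 kg m⁻³ over Δz = 170.9 − 93 = 77.9 m.
N² = (9.8/997.205) × (0.41/77.9) = 5.1724 × 10⁻⁵ s⁻² ≈ 5.17 × 10⁻⁵ s⁻².

5.17 × 10⁻⁵ s⁻²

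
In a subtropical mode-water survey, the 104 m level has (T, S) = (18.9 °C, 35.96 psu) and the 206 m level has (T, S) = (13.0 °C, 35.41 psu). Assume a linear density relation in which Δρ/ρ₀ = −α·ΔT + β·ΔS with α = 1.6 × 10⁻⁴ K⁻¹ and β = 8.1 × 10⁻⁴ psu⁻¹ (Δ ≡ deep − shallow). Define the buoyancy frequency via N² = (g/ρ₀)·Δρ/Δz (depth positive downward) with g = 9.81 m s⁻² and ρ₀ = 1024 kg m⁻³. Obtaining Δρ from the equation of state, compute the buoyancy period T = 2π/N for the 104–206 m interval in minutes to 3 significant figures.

15.1 min

ΔT = -5.9 K, ΔS = -0.55 psu (deep − shallow).
Δρ/ρ₀ = −αΔT + βΔS = 9.44 × 10⁻⁴ − 4.455 × 10⁻⁴ = 4.985 × 10⁻⁴, so Δρ ≈ 0.5105 kg m⁻³.
N² = (g/ρ₀)·Δρ/Δz = g·(Δρ/ρ₀)/Δz = 9.81 × 4.985 × 10⁻⁴ / 102 = 4.7944 × 10⁻⁵ s⁻².
N = √(4.7944 × 10⁻⁵) = 6.9242 × 10⁻³ rad s⁻¹ → T = 2π/N = 907.42 s = 15.124 min ≈ 15.1 min.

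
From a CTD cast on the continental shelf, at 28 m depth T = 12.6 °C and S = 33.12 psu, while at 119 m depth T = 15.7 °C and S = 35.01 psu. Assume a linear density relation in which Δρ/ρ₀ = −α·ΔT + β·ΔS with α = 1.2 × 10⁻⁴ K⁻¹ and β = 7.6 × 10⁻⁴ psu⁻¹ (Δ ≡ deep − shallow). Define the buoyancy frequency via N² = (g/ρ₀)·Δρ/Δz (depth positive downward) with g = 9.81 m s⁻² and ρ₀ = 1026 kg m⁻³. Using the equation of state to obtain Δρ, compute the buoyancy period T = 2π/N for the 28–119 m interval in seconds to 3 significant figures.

587 s

ΔT = +3.1 K, ΔS = +1.89 psu (deep − shallow).
Δρ/ρ₀ = −αΔT + βΔS = -3.72 × 10⁻⁴ + 1.4364 × 10⁻³ = 1.0644 × 10⁻³, so Δρ ≈ 1.092 kg m⁻³.
N² = (g/ρ₀)·Δρ/Δz = g·(Δρ/ρ₀)/Δz = 9.81 × 1.0644 × 10⁻³ / 91 = 1.1474 × 10⁻⁴ s⁻².
N = √(1.1474 × 10⁻⁴) = 0.010712 rad s⁻¹ → T = 2π/N = 586.56 s ≈ 587 s.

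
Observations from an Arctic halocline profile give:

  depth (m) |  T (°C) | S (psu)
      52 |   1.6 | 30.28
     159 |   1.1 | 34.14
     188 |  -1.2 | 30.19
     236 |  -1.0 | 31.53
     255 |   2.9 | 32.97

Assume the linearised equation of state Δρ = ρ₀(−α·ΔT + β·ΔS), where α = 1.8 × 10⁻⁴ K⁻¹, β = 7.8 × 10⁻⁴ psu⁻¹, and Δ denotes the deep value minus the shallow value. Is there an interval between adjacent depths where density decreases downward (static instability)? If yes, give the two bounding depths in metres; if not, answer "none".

Evaluate Δρ/ρ₀ = −αΔT + βΔS across each adjacent pair:
  52–159 m: −αΔT+βΔS = −(1.8 × 10⁻⁴)(-0.5)+(7.8 × 10⁻⁴)(+3.86) = 3.1 × 10⁻³ → stable
  159–188 m: −αΔT+βΔS = −(1.8 × 10⁻⁴)(-2.3)+(7.8 × 10⁻⁴)(-3.95) = -2.7 × 10⁻³ → UNSTABLE
  188–236 m: −αΔT+βΔS = −(1.8 × 10⁻⁴)(+0.2)+(7.8 × 10⁻⁴)(+1.34) = 1.0 × 10⁻³ → stable
  236–255 m: −αΔT+βΔS = −(1.8 × 10⁻⁴)(+3.9)+(7.8 × 10⁻⁴)(+1.44) = 4.2 × 10⁻⁴ → stable
The 159–188 m interval has Δρ < 0: lighter water underlies denser water.

159–188 m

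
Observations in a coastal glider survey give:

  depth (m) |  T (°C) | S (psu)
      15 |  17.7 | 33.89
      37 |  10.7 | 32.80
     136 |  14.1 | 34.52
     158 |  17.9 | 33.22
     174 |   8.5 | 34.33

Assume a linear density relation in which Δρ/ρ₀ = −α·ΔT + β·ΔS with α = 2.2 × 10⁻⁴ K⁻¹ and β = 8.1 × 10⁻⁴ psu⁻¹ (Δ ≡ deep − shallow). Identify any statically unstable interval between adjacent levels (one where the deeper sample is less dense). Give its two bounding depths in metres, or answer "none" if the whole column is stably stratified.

136–158 m

Evaluate Δρ/ρ₀ = −αΔT + βΔS across each adjacent pair:
  15–37 m: −αΔT+βΔS = −(2.2 × 10⁻⁴)(-7.0)+(8.1 × 10⁻⁴)(-1.09) = 6.6 × 10⁻⁴ → stable
  37–136 m: −αΔT+βΔS = −(2.2 × 10⁻⁴)(+3.4)+(8.1 × 10⁻⁴)(+1.72) = 6.5 × 10⁻⁴ → stable
  136–158 m: −αΔT+βΔS = −(2.2 × 10⁻⁴)(+3.8)+(8.1 × 10⁻⁴)(-1.30) = -1.9 × 10⁻³ → UNSTABLE
  158–174 m: −αΔT+βΔS = −(2.2 × 10⁻⁴)(-9.4)+(8.1 × 10⁻⁴)(+1.11) = 3.0 × 10⁻³ → stable
The 136–158 m interval has Δρ < 0: lighter water underlies denser water.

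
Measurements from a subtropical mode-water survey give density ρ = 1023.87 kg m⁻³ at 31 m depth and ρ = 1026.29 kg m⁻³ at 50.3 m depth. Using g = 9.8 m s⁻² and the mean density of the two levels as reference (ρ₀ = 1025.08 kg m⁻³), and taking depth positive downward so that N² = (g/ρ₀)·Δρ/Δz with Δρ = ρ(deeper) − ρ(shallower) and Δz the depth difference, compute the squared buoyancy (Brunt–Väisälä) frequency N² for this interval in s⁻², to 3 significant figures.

1.20 × 10⁻³ s⁻²

Δρ = 1026.29 − 1023.87 = 2.42 kg m⁻³ over Δz = 50.3 − 31 = 19.3 m.
N² = (9.8/1025.08) × (2.42/19.3) = 1.1987 × 10⁻³ s⁻² ≈ 1.20 × 10⁻³ s⁻².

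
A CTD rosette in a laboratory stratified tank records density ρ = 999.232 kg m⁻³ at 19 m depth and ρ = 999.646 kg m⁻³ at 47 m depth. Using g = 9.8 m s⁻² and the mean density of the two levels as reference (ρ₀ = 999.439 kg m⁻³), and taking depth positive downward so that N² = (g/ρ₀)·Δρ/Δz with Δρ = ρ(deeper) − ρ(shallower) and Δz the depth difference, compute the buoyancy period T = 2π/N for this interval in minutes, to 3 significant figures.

8.70 min

Δρ = 999.646 − 999.232 = 0.414 kg m⁻³ over Δz = 47 − 19 = 28 m.
N² = (9.8/999.439) × (0.414/28) = 1.4498 × 10⁻⁴ s⁻².
N = √(1.4498 × 10⁻⁴) = 0.012041 rad s⁻¹, so T = 2π/N = 521.82 s = 8.6970 min ≈ 8.70 min.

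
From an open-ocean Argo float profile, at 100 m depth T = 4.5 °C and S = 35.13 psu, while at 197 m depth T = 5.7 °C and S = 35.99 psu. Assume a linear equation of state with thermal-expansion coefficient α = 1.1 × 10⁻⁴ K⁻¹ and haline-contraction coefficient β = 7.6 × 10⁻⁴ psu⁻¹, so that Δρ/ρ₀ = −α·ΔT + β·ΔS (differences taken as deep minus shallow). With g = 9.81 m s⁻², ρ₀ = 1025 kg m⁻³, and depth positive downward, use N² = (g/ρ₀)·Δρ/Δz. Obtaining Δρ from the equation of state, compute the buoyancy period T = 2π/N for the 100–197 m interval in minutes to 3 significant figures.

14.4 min

ΔT = +1.2 K, ΔS = +0.86 psu (deep − shallow).
Δρ/ρ₀ = −αΔT + βΔS = -1.32 × 10⁻⁴ + 6.536 × 10⁻⁴ = 5.216 × 10⁻⁴, so Δρ ≈ 0.5346 kg m⁻³.
N² = (g/ρ₀)·Δρ/Δz = g·(Δρ/ρ₀)/Δz = 9.81 × 5.216 × 10⁻⁴ / 97 = 5.2752 × 10⁻⁵ s⁻².
N = √(5.2752 × 10⁻⁵) = 7.2631 × 10⁻³ rad s⁻¹ → T = 2π/N = 865.08 s = 14.418 min ≈ 14.4 min.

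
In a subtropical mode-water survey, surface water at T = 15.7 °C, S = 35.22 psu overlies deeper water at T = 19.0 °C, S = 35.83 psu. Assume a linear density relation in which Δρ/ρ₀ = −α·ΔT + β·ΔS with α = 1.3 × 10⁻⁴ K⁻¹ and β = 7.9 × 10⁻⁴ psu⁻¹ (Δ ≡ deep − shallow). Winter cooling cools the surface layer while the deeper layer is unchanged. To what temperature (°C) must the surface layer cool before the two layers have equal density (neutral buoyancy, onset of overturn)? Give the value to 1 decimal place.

15.3 °C

Neutral buoyancy requires Δρ = 0, i.e. −α(T_deep − T_surf′) + β(S_deep − S_surf) = 0.
T_surf′ = T_deep − (β/α)·ΔS = 19.0 − (7.9 × 10⁻⁴/1.3 × 10⁻⁴)·(+0.61) = 15.293 °C.
Cooling required: 15.7 − (15.293) = 0.407 °C.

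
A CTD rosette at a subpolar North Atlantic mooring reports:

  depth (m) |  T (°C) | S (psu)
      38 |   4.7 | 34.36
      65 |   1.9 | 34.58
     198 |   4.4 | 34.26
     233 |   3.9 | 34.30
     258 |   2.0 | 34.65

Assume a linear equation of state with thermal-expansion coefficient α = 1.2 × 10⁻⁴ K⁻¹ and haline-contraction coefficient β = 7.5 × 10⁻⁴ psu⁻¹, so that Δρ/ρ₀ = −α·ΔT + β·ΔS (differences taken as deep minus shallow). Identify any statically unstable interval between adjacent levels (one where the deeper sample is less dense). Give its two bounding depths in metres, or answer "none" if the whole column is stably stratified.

65–198 m

Evaluate Δρ/ρ₀ = −αΔT + βΔS across each adjacent pair:
  38–65 m: −αΔT+βΔS = −(1.2 × 10⁻⁴)(-2.8)+(7.5 × 10⁻⁴)(+0.22) = 5.0 × 10⁻⁴ → stable
  65–198 m: −αΔT+βΔS = −(1.2 × 10⁻⁴)(+2.5)+(7.5 × 10⁻⁴)(-0.32) = -5.4 × 10⁻⁴ → UNSTABLE
  198–233 m: −αΔT+βΔS = −(1.2 × 10⁻⁴)(-0.5)+(7.5 × 10⁻⁴)(+0.04) = 9.0 × 10⁻⁵ → stable
  233–258 m: −αΔT+βΔS = −(1.2 × 10⁻⁴)(-1.9)+(7.5 × 10⁻⁴)(+0.35) = 4.9 × 10⁻⁴ → stable
The 65–198 m interval has Δρ < 0: lighter water underlies denser water.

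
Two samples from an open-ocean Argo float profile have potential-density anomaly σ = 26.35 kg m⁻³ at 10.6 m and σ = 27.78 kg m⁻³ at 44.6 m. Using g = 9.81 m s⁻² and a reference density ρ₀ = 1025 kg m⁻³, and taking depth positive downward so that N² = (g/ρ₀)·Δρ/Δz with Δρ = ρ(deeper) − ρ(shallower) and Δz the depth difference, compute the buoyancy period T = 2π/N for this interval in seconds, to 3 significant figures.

Δρ = 1027.78 − 1026.35 = 1.43 kg m⁻³ over Δz = 44.6 − 10.6 = 34 m.
N² = (9.81/1025) × (1.43/34) = 4.0253 × 10⁻⁴ s⁻².
N = √(4.0253 × 10⁻⁴) = 0.020063 rad s⁻¹, so T = 2π/N = 313.17 s ≈ 313 s.

313 s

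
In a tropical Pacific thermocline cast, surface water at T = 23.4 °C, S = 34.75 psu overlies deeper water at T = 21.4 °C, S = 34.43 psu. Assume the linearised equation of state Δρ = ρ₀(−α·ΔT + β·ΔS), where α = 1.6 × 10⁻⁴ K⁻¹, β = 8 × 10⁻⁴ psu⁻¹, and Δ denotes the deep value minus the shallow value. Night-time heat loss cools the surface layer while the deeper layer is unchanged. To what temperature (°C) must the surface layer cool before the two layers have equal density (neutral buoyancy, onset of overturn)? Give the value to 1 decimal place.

23.0 °C

Neutral buoyancy requires Δρ = 0, i.e. −α(T_deep − T_surf′) + β(S_deep − S_surf) = 0.
T_surf′ = T_deep − (β/α)·ΔS = 21.4 − (8 × 10⁻⁴/1.6 × 10⁻⁴)·(-0.32) = 23.000 °C.
Cooling required: 23.4 − (23.000) = 0.400 °C.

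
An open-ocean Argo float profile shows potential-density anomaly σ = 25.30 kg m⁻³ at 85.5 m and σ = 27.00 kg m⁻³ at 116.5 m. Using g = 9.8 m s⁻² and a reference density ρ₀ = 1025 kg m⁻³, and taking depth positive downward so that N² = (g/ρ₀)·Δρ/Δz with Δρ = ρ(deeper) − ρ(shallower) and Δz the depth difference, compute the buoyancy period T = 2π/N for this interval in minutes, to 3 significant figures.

4.57 min

Δρ = 1027.00 − 1025.30 = 1.70 kg m⁻³ over Δz = 116.5 − 85.5 = 31 m.
N² = (9.8/1025) × (1.70/31) = 5.2431 × 10⁻⁴ s⁻².
N = √(5.2431 × 10⁻⁴) = 0.022898 rad s⁻¹, so T = 2π/N = 274.40 s = 4.5733 min ≈ 4.57 min.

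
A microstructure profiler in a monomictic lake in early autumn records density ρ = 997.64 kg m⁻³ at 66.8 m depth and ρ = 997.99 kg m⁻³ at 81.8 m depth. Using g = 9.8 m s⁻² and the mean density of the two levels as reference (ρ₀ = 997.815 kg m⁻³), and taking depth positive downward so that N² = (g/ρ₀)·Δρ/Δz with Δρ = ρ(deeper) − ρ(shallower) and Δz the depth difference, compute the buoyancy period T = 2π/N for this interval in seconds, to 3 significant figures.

415 s

Δρ = 997.99 − 997.64 = 0.35 kg m⁻³ over Δz = 81.8 − 66.8 = 15 m.
N² = (9.8/997.815) × (0.35/15) = 2.2917 × 10⁻⁴ s⁻².
N = √(2.2917 × 10⁻⁴) = 0.015138 rad s⁻¹, so T = 2π/N = 415.06 s ≈ 415 s.
N² > 0, so the interval is statically stable.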